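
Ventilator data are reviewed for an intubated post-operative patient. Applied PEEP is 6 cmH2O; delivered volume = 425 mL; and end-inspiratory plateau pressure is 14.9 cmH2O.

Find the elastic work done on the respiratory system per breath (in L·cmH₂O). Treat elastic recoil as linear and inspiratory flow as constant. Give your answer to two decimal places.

1.89

Elastic work ≈ ½ × (Pplat − PEEP) × Vt = 0.5 × (14.9 − 6) × 0.425 L = 0.5 × 8.9 × 0.425 = 1.891 L·cmH2O.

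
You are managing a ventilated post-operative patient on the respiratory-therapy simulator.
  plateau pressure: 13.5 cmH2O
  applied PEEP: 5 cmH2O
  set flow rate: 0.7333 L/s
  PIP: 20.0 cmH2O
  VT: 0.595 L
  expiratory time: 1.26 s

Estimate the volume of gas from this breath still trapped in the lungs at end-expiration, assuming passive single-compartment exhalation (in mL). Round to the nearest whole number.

78

R = (PIP − Pplat)/V̇ = (20.0 − 13.5) / 0.7333 = 6.5/0.7333 = 8.864 cmH2O·s/L.
C = Vt/(Pplat − PEEP) = 595.0 / (13.5 − 5) = 595.0/8.5 = 70.0 mL/cmH2O.
τ = R × C = 8.864 × 0.07 L/cmH2O = 0.6205 s.
Fraction remaining = e^(−Te/τ) = e^(−1.26/0.6205) = 0.1313.
Trapped volume = 595.0 × 0.1313 = 78.124 mL.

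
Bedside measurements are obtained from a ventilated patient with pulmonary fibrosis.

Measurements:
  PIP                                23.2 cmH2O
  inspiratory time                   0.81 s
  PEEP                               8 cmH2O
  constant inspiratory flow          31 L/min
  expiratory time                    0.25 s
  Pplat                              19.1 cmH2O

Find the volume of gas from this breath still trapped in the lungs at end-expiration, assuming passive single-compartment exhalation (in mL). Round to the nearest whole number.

Flow: 31 L/min ÷ 60 = 0.5167 L/s.
Vt = flow × Ti = 0.5167 L/s × 0.81 s × 1000 mL/L = 418.53 mL.
R = (PIP − Pplat)/V̇ = (23.2 − 19.1) / 0.5167 = 4.1/0.5167 = 7.935 cmH2O·s/L.
C = Vt/(Pplat − PEEP) = 418.53 / (19.1 − 8) = 418.53/11.1 = 37.705 mL/cmH2O.
τ = R × C = 7.935 × 0.03771 L/cmH2O = 0.2992 s.
Fraction remaining = e^(−Te/τ) = e^(−0.25/0.2992) = 0.4336.
Trapped volume = 418.53 × 0.4336 = 181.47 mL.

181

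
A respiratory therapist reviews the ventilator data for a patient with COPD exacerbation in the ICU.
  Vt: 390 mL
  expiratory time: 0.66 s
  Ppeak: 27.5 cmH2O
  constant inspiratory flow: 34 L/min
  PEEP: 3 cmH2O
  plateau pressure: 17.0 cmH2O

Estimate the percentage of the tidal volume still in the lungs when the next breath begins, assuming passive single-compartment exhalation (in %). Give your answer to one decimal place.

Flow: 34 L/min ÷ 60 = 0.5667 L/s.
R = (PIP − Pplat)/V̇ = (27.5 − 17.0) / 0.5667 = 10.5/0.5667 = 18.528 cmH2O·s/L.
C = Vt/(Pplat − PEEP) = 390.0 / (17.0 − 3) = 390.0/14.0 = 27.857 mL/cmH2O.
τ = R × C = 18.528 × 0.02786 L/cmH2O = 0.5162 s.
Fraction remaining at end-expiration = e^(−Te/τ) = e^(−0.66/0.5162) = 0.2784 → 27.84%.

27.8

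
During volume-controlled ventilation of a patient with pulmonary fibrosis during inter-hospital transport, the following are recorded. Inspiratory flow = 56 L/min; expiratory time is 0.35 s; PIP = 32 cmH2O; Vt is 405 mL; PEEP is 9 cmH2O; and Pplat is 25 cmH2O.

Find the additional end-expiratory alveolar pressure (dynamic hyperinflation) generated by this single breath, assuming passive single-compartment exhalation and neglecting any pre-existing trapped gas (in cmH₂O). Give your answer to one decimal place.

2.5

Flow: 56 L/min ÷ 60 = 0.9333 L/s.
R = (PIP − Pplat)/V̇ = (32 − 25) / 0.9333 = 7.0/0.9333 = 7.5 cmH2O·s/L.
C = Vt/(Pplat − PEEP) = 405.0 / (25 − 9) = 405.0/16.0 = 25.313 mL/cmH2O.
τ = R × C = 7.5 × 0.02531 L/cmH2O = 0.1898 s.
Fraction remaining = e^(−Te/τ) = e^(−0.35/0.1898) = 0.1582; trapped volume = 405.0 × 0.1582 = 64.071 mL.
Additional alveolar pressure from trapping ≈ V_trapped / C = 64.071 / 25.313 = 2.531 cmH2O.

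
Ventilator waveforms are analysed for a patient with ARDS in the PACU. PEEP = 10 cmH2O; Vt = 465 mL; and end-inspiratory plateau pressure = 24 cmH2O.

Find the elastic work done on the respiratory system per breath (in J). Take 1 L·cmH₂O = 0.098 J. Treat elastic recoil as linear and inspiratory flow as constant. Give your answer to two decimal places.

Elastic work ≈ ½ × (Pplat − PEEP) × Vt = 0.5 × (24 − 10) × 0.465 L = 0.5 × 14.0 × 0.465 = 3.255 L·cmH2O.
× 0.098 J/(L·cmH2O) → 0.319 J.

0.32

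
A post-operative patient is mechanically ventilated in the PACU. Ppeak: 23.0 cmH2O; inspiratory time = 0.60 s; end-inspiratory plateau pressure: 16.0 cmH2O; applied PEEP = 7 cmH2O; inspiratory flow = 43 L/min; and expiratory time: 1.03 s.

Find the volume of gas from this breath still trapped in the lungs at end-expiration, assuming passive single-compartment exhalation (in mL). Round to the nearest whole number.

Flow: 43 L/min ÷ 60 = 0.7167 L/s.
Vt = flow × Ti = 0.7167 L/s × 0.60 s × 1000 mL/L = 430.02 mL.
R = (PIP − Pplat)/V̇ = (23.0 − 16.0) / 0.7167 = 7.0/0.7167 = 9.767 cmH2O·s/L.
C = Vt/(Pplat − PEEP) = 430.02 / (16.0 − 7) = 430.02/9.0 = 47.78 mL/cmH2O.
τ = R × C = 9.767 × 0.04778 L/cmH2O = 0.4667 s.
Fraction remaining = e^(−Te/τ) = e^(−1.03/0.4667) = 0.11.
Trapped volume = 430.02 × 0.11 = 47.302 mL.

47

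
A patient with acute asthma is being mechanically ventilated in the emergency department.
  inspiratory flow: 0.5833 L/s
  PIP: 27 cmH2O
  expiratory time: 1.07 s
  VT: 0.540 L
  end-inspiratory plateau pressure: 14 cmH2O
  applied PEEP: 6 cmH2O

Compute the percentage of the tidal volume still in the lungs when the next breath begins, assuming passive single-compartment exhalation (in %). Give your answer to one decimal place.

R = (PIP − Pplat)/V̇ = (27 − 14) / 0.5833 = 13.0/0.5833 = 22.287 cmH2O·s/L.
C = Vt/(Pplat − PEEP) = 540.0 / (14 − 6) = 540.0/8.0 = 67.5 mL/cmH2O.
τ = R × C = 22.287 × 0.0675 L/cmH2O = 1.504 s.
Fraction remaining at end-expiration = e^(−Te/τ) = e^(−1.07/1.504) = 0.4909 → 49.09%.

49.1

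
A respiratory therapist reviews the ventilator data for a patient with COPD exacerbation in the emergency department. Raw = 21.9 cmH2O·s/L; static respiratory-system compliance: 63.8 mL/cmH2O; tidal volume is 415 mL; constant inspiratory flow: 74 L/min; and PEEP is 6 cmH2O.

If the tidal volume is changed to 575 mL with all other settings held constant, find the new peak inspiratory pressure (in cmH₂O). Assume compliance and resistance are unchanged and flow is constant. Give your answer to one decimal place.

42.0

Flow: 74 L/min ÷ 60 = 1.2333 L/s.
PIP = Vt/C + R·V̇ + PEEP (constant-flow equation of motion).
Only the elastic term changes: ΔPIP = ΔVt / C = (575 − 415) / 63.8 = 2.508 cmH2O.
Original PIP = 415/63.8 + 21.9×1.2333 + 6 = 39.514 cmH2O; new PIP = 39.514 + (2.508) = 42.022 cmH2O.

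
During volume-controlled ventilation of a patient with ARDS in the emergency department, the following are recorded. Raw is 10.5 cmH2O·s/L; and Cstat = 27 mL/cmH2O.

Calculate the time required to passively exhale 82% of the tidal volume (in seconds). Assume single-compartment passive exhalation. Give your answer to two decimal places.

τ = R × C = 10.5 × 27 mL/cmH2O = 10.5 × 0.027 L/cmH2O = 0.2835 s.
Exhaled fraction f = 1 − e^(−t/τ) → t = −τ·ln(1 − f) = −0.2835·ln(0.18) = 0.4861 s.

0.49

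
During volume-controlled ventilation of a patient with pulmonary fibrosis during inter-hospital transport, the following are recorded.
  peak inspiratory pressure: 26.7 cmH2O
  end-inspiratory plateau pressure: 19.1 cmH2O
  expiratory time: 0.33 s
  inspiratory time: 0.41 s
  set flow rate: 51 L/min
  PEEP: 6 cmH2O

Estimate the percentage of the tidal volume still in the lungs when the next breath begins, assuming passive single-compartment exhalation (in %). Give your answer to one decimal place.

25.0

Flow: 51 L/min ÷ 60 = 0.85 L/s.
Vt = flow × Ti = 0.85 L/s × 0.41 s × 1000 mL/L = 348.5 mL.
R = (PIP − Pplat)/V̇ = (26.7 − 19.1) / 0.85 = 7.6/0.85 = 8.941 cmH2O·s/L.
C = Vt/(Pplat − PEEP) = 348.5 / (19.1 − 6) = 348.5/13.1 = 26.603 mL/cmH2O.
τ = R × C = 8.941 × 0.0266 L/cmH2O = 0.2378 s.
Fraction remaining at end-expiration = e^(−Te/τ) = e^(−0.33/0.2378) = 0.2496 → 24.96%.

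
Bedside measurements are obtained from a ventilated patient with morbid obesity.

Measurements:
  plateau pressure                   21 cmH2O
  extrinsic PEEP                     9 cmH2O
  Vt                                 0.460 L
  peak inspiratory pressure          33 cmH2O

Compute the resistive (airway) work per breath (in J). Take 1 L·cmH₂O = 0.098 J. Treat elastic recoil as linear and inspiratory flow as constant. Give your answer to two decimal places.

With constant inspiratory flow the resistive pressure is constant at PIP − Pplat = 33 − 21 = 12.0 cmH2O, so resistive work = 12.0 × 0.460 = 5.52 L·cmH2O.
× 0.098 J/(L·cmH2O) → 0.541 J.

0.54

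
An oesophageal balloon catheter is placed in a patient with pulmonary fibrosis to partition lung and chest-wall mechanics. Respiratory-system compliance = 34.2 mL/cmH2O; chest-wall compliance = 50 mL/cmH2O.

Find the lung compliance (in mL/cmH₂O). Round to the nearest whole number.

108

1/CL = 1/Crs − 1/Ccw.
1/CL = 1/34.2 − 1/50 = 0.00924.
CL = 108.23 mL/cmH2O.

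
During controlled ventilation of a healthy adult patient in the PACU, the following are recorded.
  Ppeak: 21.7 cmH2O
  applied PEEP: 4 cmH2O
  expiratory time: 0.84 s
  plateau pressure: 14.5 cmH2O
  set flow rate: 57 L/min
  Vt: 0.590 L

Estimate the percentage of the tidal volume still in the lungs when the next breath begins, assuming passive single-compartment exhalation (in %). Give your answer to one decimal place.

Flow: 57 L/min ÷ 60 = 0.95 L/s.
R = (PIP − Pplat)/V̇ = (21.7 − 14.5) / 0.95 = 7.2/0.95 = 7.579 cmH2O·s/L.
C = Vt/(Pplat − PEEP) = 590.0 / (14.5 − 4) = 590.0/10.5 = 56.19 mL/cmH2O.
τ = R × C = 7.579 × 0.05619 L/cmH2O = 0.4259 s.
Fraction remaining at end-expiration = e^(−Te/τ) = e^(−0.84/0.4259) = 0.1391 → 13.91%.

13.9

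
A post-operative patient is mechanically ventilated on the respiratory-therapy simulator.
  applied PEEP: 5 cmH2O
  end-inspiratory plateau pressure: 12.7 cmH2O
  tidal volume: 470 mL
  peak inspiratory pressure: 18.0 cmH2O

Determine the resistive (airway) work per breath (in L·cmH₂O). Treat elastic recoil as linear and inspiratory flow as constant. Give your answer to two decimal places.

With constant inspiratory flow the resistive pressure is constant at PIP − Pplat = 18.0 − 12.7 = 5.3 cmH2O, so resistive work = 5.3 × 0.470 = 2.491 L·cmH2O.

2.49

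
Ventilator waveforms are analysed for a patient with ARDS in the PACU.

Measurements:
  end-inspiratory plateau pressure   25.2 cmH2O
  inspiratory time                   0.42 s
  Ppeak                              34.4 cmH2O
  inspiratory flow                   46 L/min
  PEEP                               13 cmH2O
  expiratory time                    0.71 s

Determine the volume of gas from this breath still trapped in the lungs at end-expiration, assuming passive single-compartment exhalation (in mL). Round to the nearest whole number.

Flow: 46 L/min ÷ 60 = 0.7667 L/s.
Vt = flow × Ti = 0.7667 L/s × 0.42 s × 1000 mL/L = 322.01 mL.
R = (PIP − Pplat)/V̇ = (34.4 − 25.2) / 0.7667 = 9.2/0.7667 = 11.999 cmH2O·s/L.
C = Vt/(Pplat − PEEP) = 322.01 / (25.2 − 13) = 322.01/12.2 = 26.394 mL/cmH2O.
τ = R × C = 11.999 × 0.02639 L/cmH2O = 0.3167 s.
Fraction remaining = e^(−Te/τ) = e^(−0.71/0.3167) = 0.1063.
Trapped volume = 322.01 × 0.1063 = 34.23 mL.

34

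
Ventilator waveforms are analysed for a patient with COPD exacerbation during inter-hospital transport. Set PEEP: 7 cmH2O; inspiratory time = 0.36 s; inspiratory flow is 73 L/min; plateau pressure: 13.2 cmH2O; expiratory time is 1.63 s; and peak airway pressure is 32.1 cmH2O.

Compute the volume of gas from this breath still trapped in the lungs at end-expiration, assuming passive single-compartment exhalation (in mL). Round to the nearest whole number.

Flow: 73 L/min ÷ 60 = 1.2167 L/s.
Vt = flow × Ti = 1.2167 L/s × 0.36 s × 1000 mL/L = 438.01 mL.
R = (PIP − Pplat)/V̇ = (32.1 − 13.2) / 1.2167 = 18.9/1.2167 = 15.534 cmH2O·s/L.
C = Vt/(Pplat − PEEP) = 438.01 / (13.2 − 7) = 438.01/6.2 = 70.647 mL/cmH2O.
τ = R × C = 15.534 × 0.07065 L/cmH2O = 1.097 s.
Fraction remaining = e^(−Te/τ) = e^(−1.63/1.097) = 0.2263.
Trapped volume = 438.01 × 0.2263 = 99.122 mL.

99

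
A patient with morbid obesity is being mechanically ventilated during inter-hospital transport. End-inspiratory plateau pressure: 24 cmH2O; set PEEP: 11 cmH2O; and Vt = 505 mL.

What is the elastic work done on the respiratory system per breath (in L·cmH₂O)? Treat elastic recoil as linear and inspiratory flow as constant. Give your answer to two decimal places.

3.28

Elastic work ≈ ½ × (Pplat − PEEP) × Vt = 0.5 × (24 − 11) × 0.505 L = 0.5 × 13.0 × 0.505 = 3.283 L·cmH2O.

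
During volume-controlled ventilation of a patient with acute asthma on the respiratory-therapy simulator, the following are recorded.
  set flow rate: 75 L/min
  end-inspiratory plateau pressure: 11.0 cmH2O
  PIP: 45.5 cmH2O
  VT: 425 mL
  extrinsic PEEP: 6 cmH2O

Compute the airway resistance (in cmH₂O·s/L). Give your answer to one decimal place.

27.6

Flow: 75 L/min ÷ 60 = 1.25 L/s.
Raw = (PIP − Pplat) / flow = (45.5 − 11.0) / 1.25 = 34.5 / 1.25 = 27.6 cmH2O·s/L.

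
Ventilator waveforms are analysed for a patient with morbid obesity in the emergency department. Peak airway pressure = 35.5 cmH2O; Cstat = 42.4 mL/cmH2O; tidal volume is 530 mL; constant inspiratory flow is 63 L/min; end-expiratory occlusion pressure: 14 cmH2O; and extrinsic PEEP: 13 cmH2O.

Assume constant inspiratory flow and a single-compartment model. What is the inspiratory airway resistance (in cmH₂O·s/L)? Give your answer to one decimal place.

8.6

Flow: 63 L/min ÷ 60 = 1.05 L/s.
Total PEEP = 14 cmH2O (set 13 + intrinsic 1); this is the baseline alveolar pressure.
Equation of motion (constant flow): PIP = Vt/C + R·V̇ + PEEP.
R·V̇ = PIP − Vt/C − PEEP = 35.5 − 530/42.4 − 14 = 35.5 − 12.5 − 14 = 9.0 cmH2O.
R = 9.0 / 1.05 = 8.571 cmH2O·s/L.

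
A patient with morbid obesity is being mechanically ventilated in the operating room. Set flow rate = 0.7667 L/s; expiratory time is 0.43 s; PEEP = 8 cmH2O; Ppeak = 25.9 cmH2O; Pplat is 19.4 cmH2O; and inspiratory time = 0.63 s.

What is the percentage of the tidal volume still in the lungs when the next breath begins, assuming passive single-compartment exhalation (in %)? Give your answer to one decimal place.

Vt = flow × Ti = 0.7667 L/s × 0.63 s × 1000 mL/L = 483.02 mL.
R = (PIP − Pplat)/V̇ = (25.9 − 19.4) / 0.7667 = 6.5/0.7667 = 8.478 cmH2O·s/L.
C = Vt/(Pplat − PEEP) = 483.02 / (19.4 − 8) = 483.02/11.4 = 42.37 mL/cmH2O.
τ = R × C = 8.478 × 0.04237 L/cmH2O = 0.3592 s.
Fraction remaining at end-expiration = e^(−Te/τ) = e^(−0.43/0.3592) = 0.3021 → 30.21%.

30.2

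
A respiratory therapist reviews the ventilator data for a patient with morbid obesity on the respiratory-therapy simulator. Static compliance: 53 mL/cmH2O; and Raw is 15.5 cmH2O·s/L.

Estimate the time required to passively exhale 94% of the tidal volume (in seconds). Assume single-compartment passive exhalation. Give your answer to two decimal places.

2.31

τ = R × C = 15.5 × 53 mL/cmH2O = 15.5 × 0.053 L/cmH2O = 0.8215 s.
Exhaled fraction f = 1 − e^(−t/τ) → t = −τ·ln(1 − f) = −0.8215·ln(0.06) = 2.311 s.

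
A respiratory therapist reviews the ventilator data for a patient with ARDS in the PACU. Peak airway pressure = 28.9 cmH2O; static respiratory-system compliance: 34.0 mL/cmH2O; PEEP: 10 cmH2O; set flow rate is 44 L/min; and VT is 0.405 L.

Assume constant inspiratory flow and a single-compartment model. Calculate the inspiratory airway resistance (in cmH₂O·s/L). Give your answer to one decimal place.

9.5

Flow: 44 L/min ÷ 60 = 0.7333 L/s.
Equation of motion (constant flow): PIP = Vt/C + R·V̇ + PEEP.
R·V̇ = PIP − Vt/C − PEEP = 28.9 − 405/34.0 − 10 = 28.9 − 11.912 − 10 = 6.988 cmH2O.
R = 6.988 / 0.7333 = 9.53 cmH2O·s/L.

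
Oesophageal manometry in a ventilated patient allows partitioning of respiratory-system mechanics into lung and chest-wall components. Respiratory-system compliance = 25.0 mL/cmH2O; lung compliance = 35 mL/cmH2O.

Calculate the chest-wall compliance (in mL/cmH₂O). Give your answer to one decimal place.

1/Ccw = 1/Crs − 1/CL.
1/Ccw = 1/25.0 − 1/35 = 0.01143.
Ccw = 87.489 mL/cmH2O.

87.5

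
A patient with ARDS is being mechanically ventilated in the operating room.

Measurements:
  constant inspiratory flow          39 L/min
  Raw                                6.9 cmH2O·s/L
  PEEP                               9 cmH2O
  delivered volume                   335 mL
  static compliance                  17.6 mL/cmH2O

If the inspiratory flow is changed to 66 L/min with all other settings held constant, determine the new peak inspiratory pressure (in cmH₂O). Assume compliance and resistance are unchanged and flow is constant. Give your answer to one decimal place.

Flow: 39 L/min ÷ 60 = 0.65 L/s.
New flow: 66 L/min ÷ 60 = 1.1 L/s.
PIP = Vt/C + R·V̇ + PEEP (constant-flow equation of motion).
Only the resistive term changes: ΔPIP = R × ΔV̇ = 6.9 × (1.1 − 0.65) = 6.9 × 0.45 = 3.105 cmH2O.
Original PIP = 335/17.6 + 6.9×0.65 + 9 = 32.519 cmH2O; new PIP = 32.519 + (3.105) = 35.624 cmH2O.

35.6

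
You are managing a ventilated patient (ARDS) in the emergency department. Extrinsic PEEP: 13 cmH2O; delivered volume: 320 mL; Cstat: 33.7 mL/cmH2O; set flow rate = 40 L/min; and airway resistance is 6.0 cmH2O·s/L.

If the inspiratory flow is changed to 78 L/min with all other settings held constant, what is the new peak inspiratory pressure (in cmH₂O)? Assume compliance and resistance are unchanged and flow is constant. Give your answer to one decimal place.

Flow: 40 L/min ÷ 60 = 0.6667 L/s.
New flow: 78 L/min ÷ 60 = 1.3 L/s.
PIP = Vt/C + R·V̇ + PEEP (constant-flow equation of motion).
Only the resistive term changes: ΔPIP = R × ΔV̇ = 6.0 × (1.3 − 0.6667) = 6.0 × 0.6333 = 3.8 cmH2O.
Original PIP = 320/33.7 + 6.0×0.6667 + 13 = 26.496 cmH2O; new PIP = 26.496 + (3.8) = 30.296 cmH2O.

30.3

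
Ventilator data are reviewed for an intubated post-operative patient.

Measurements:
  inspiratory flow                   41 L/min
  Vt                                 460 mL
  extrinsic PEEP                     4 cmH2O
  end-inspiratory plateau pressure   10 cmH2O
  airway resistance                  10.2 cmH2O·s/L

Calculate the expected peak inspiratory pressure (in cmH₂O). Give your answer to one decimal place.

Flow: 41 L/min ÷ 60 = 0.6833 L/s.
PIP = Pplat + Raw × flow = 10 + 10.2 × 0.6833 = 10 + 6.97 = 16.97 cmH2O.

17.0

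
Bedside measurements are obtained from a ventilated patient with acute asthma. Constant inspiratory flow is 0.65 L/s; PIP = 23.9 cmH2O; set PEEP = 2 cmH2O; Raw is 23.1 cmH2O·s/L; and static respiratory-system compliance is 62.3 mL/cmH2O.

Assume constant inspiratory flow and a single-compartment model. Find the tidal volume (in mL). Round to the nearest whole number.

429

Equation of motion (constant flow): PIP = Vt/C + R·V̇ + PEEP.
Vt/C = PIP − R·V̇ − PEEP = 23.9 − 15.015 − 2 = 6.885 cmH2O.
Vt = C × 6.885 = 62.3 × 6.885 = 428.94 mL.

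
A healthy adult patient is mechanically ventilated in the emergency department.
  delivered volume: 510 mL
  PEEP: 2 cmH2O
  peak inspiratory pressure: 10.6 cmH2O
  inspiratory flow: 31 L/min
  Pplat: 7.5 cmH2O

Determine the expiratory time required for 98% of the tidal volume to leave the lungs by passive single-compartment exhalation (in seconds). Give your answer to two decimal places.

2.18

Flow: 31 L/min ÷ 60 = 0.5167 L/s.
R = (PIP − Pplat)/V̇ = (10.6 − 7.5) / 0.5167 = 3.1/0.5167 = 6.0 cmH2O·s/L.
C = Vt/(Pplat − PEEP) = 510.0 / (7.5 − 2) = 510.0/5.5 = 92.727 mL/cmH2O.
τ = R × C = 6.0 × 0.09273 L/cmH2O = 0.5564 s.
t = −τ·ln(1 − 0.98) = −0.5564·ln(0.02) = 2.177 s.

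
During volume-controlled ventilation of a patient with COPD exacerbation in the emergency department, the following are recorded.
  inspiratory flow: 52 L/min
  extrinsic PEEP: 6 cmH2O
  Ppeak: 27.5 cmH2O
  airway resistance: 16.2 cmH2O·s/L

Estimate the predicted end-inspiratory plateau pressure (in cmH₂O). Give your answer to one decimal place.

Flow: 52 L/min ÷ 60 = 0.8667 L/s.
Pplat = PIP − Raw × flow = 27.5 − 16.2 × 0.8667 = 27.5 − 14.041 = 13.459 cmH2O.

13.5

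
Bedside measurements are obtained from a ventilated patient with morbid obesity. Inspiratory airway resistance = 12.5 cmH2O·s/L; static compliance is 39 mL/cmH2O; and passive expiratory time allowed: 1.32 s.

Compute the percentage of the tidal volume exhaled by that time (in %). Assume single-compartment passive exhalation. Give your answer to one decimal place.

93.3

τ = R × C = 12.5 × 39 mL/cmH2O = 12.5 × 0.039 L/cmH2O = 0.4875 s.
Passive exhalation: V(t)/V₀ = e^(−t/τ) = e^(−1.32/0.4875) = 0.06669.
Fraction exhaled = 1 − 0.06669 = 0.9333 → 93.33%.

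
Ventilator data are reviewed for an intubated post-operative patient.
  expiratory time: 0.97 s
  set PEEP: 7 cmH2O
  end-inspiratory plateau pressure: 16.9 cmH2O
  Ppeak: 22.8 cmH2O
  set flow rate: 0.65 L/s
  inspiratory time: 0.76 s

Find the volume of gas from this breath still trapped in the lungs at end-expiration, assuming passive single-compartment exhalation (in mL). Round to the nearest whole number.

Vt = flow × Ti = 0.65 L/s × 0.76 s × 1000 mL/L = 494.0 mL.
R = (PIP − Pplat)/V̇ = (22.8 − 16.9) / 0.65 = 5.9/0.65 = 9.077 cmH2O·s/L.
C = Vt/(Pplat − PEEP) = 494.0 / (16.9 − 7) = 494.0/9.9 = 49.899 mL/cmH2O.
τ = R × C = 9.077 × 0.0499 L/cmH2O = 0.4529 s.
Fraction remaining = e^(−Te/τ) = e^(−0.97/0.4529) = 0.1174.
Trapped volume = 494.0 × 0.1174 = 57.996 mL.

58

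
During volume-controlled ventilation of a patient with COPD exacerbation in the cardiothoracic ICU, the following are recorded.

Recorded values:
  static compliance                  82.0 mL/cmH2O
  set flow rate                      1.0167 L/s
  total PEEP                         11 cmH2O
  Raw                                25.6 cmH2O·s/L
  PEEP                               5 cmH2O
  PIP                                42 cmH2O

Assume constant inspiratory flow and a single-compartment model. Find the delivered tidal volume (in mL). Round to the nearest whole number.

408

Total PEEP = 11 cmH2O (set 5 + intrinsic 6); this is the baseline alveolar pressure.
Equation of motion (constant flow): PIP = Vt/C + R·V̇ + PEEP.
Vt/C = PIP − R·V̇ − PEEP = 42 − 26.028 − 11 = 4.972 cmH2O.
Vt = C × 4.972 = 82.0 × 4.972 = 407.7 mL.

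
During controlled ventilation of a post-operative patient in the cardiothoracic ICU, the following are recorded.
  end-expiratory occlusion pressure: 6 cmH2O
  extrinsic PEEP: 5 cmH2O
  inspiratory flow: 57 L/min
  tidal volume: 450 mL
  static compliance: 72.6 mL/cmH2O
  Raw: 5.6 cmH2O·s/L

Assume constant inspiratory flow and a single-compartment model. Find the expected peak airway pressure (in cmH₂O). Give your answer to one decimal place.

17.5

Flow: 57 L/min ÷ 60 = 0.95 L/s.
Total PEEP = 6 cmH2O (set 5 + intrinsic 1); this is the baseline alveolar pressure.
Equation of motion (constant flow): PIP = Vt/C + R·V̇ + PEEP.
PIP = 450/72.6 + 5.6×0.95 + 6 = 6.198 + 5.32 + 6 = 17.518 cmH2O.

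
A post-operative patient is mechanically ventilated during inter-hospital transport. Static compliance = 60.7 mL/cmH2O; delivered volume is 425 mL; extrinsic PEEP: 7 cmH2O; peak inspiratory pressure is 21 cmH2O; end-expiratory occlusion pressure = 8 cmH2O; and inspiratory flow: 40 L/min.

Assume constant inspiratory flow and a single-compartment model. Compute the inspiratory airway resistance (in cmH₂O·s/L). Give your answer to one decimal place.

9.0

Flow: 40 L/min ÷ 60 = 0.6667 L/s.
Total PEEP = 8 cmH2O (set 7 + intrinsic 1); this is the baseline alveolar pressure.
Equation of motion (constant flow): PIP = Vt/C + R·V̇ + PEEP.
R·V̇ = PIP − Vt/C − PEEP = 21 − 425/60.7 − 8 = 21 − 7.002 − 8 = 5.998 cmH2O.
R = 5.998 / 0.6667 = 8.997 cmH2O·s/L.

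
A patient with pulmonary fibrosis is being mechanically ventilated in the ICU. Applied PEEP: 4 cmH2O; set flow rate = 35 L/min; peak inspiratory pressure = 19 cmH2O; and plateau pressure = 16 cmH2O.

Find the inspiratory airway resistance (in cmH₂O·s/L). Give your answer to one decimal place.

Flow: 35 L/min ÷ 60 = 0.5833 L/s.
Raw = (PIP − Pplat) / flow = (19 − 16) / 0.5833 = 3.0 / 0.5833 = 5.143 cmH2O·s/L.

5.1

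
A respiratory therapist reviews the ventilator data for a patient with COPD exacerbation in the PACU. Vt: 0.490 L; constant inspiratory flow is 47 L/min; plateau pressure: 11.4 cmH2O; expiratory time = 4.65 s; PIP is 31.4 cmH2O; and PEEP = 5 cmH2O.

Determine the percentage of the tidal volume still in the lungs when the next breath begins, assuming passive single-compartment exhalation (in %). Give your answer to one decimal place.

9.3

Flow: 47 L/min ÷ 60 = 0.7833 L/s.
R = (PIP − Pplat)/V̇ = (31.4 − 11.4) / 0.7833 = 20.0/0.7833 = 25.533 cmH2O·s/L.
C = Vt/(Pplat − PEEP) = 490.0 / (11.4 − 5) = 490.0/6.4 = 76.563 mL/cmH2O.
τ = R × C = 25.533 × 0.07656 L/cmH2O = 1.955 s.
Fraction remaining at end-expiration = e^(−Te/τ) = e^(−4.65/1.955) = 0.09269 → 9.269%.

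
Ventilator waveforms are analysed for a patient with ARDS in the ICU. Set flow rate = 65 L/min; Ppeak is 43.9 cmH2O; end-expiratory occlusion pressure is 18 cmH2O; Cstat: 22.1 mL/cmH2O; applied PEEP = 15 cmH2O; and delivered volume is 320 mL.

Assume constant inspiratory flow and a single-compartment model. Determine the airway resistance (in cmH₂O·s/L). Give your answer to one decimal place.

Flow: 65 L/min ÷ 60 = 1.0833 L/s.
Total PEEP = 18 cmH2O (set 15 + intrinsic 3); this is the baseline alveolar pressure.
Equation of motion (constant flow): PIP = Vt/C + R·V̇ + PEEP.
R·V̇ = PIP − Vt/C − PEEP = 43.9 − 320/22.1 − 18 = 43.9 − 14.48 − 18 = 11.42 cmH2O.
R = 11.42 / 1.0833 = 10.542 cmH2O·s/L.

10.5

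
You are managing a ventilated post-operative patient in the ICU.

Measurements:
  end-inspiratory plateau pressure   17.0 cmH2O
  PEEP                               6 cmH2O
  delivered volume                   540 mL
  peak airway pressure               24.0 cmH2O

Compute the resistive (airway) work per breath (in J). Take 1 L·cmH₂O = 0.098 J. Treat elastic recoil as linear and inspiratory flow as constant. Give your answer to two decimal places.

With constant inspiratory flow the resistive pressure is constant at PIP − Pplat = 24.0 − 17.0 = 7.0 cmH2O, so resistive work = 7.0 × 0.540 = 3.78 L·cmH2O.
× 0.098 J/(L·cmH2O) → 0.3704 J.

0.37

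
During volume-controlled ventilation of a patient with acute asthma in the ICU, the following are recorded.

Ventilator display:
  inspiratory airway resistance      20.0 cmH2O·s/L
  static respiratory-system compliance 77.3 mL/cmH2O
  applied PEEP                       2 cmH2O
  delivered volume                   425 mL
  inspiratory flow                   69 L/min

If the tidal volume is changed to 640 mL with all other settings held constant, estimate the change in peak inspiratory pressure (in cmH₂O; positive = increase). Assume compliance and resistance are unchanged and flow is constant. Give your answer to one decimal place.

PIP = Vt/C + R·V̇ + PEEP (constant-flow equation of motion).
Only the elastic term changes: ΔPIP = ΔVt / C = (640 − 425) / 77.3 = 2.781 cmH2O.

2.8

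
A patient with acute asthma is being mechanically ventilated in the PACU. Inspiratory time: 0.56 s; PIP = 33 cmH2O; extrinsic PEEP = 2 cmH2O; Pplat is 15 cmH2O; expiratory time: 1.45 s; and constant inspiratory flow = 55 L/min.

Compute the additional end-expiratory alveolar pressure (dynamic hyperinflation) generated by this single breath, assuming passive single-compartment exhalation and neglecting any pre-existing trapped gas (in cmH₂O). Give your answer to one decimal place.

Flow: 55 L/min ÷ 60 = 0.9167 L/s.
Vt = flow × Ti = 0.9167 L/s × 0.56 s × 1000 mL/L = 513.35 mL.
R = (PIP − Pplat)/V̇ = (33 − 15) / 0.9167 = 18.0/0.9167 = 19.636 cmH2O·s/L.
C = Vt/(Pplat − PEEP) = 513.35 / (15 − 2) = 513.35/13.0 = 39.488 mL/cmH2O.
τ = R × C = 19.636 × 0.03949 L/cmH2O = 0.7754 s.
Fraction remaining = e^(−Te/τ) = e^(−1.45/0.7754) = 0.1541; trapped volume = 513.35 × 0.1541 = 79.107 mL.
Additional alveolar pressure from trapping ≈ V_trapped / C = 79.107 / 39.488 = 2.003 cmH2O.

2.0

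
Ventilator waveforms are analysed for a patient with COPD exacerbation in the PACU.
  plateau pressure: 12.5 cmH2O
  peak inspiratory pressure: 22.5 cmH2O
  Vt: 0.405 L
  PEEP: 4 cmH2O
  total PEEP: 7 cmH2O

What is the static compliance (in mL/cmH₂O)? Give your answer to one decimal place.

End-expiratory occlusion gives total PEEP = 7 cmH2O (intrinsic PEEP = 7 − 4 = 3). Use total PEEP for the elastic gradient.
Cstat = Vt / (Pplat − PEEPtotal) = 405 / (12.5 − 7) = 405 / 5.5 = 73.636 mL/cmH2O.

73.6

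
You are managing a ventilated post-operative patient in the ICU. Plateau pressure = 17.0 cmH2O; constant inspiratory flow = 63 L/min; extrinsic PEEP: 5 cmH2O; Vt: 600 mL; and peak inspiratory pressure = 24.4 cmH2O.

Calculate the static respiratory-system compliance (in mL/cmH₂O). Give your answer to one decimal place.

Cstat = Vt / (Pplat − PEEP) = 600 / (17.0 − 5) = 600 / 12.0 = 50.0 mL/cmH2O.

50.0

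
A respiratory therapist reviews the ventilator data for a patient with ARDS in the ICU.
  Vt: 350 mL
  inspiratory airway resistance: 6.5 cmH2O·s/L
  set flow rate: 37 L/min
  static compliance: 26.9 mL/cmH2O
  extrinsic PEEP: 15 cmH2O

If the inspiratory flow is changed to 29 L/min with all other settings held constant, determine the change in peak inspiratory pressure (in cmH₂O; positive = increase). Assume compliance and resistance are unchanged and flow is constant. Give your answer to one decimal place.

Flow: 37 L/min ÷ 60 = 0.6167 L/s.
New flow: 29 L/min ÷ 60 = 0.4833 L/s.
PIP = Vt/C + R·V̇ + PEEP (constant-flow equation of motion).
Only the resistive term changes: ΔPIP = R × ΔV̇ = 6.5 × (0.4833 − 0.6167) = 6.5 × -0.1334 = -0.8671 cmH2O.

-0.9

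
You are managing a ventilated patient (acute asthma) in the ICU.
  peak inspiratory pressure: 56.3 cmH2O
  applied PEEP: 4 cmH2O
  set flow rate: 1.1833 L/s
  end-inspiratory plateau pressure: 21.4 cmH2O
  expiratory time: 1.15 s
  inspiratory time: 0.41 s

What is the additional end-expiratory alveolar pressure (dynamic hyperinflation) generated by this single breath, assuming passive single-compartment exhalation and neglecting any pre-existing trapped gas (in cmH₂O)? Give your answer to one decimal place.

Vt = flow × Ti = 1.1833 L/s × 0.41 s × 1000 mL/L = 485.15 mL.
R = (PIP − Pplat)/V̇ = (56.3 − 21.4) / 1.1833 = 34.9/1.1833 = 29.494 cmH2O·s/L.
C = Vt/(Pplat − PEEP) = 485.15 / (21.4 − 4) = 485.15/17.4 = 27.882 mL/cmH2O.
τ = R × C = 29.494 × 0.02788 L/cmH2O = 0.8223 s.
Fraction remaining = e^(−Te/τ) = e^(−1.15/0.8223) = 0.247; trapped volume = 485.15 × 0.247 = 119.83 mL.
Additional alveolar pressure from trapping ≈ V_trapped / C = 119.83 / 27.882 = 4.298 cmH2O.

4.3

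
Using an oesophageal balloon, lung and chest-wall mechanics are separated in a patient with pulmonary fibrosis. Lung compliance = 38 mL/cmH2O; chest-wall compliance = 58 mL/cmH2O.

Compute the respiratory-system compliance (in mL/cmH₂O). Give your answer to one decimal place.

Lung and chest wall are elastances in series: 1/Crs = 1/CL + 1/Ccw.
1/Crs = 1/38 + 1/58 = 0.04356.
Crs = 22.957 mL/cmH2O.

23.0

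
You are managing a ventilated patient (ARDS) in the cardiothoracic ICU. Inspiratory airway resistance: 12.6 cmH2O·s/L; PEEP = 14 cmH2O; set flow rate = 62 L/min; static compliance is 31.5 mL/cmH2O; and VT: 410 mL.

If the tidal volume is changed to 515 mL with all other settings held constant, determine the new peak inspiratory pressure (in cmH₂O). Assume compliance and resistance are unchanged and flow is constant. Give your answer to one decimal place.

Flow: 62 L/min ÷ 60 = 1.0333 L/s.
PIP = Vt/C + R·V̇ + PEEP (constant-flow equation of motion).
Only the elastic term changes: ΔPIP = ΔVt / C = (515 − 410) / 31.5 = 3.333 cmH2O.
Original PIP = 410/31.5 + 12.6×1.0333 + 14 = 40.035 cmH2O; new PIP = 40.035 + (3.333) = 43.368 cmH2O.

43.4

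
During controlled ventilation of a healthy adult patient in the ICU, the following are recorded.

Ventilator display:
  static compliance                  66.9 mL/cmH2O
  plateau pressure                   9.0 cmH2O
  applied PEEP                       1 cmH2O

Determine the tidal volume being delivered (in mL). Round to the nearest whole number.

535

Vt = Cstat × (Pplat − PEEP) = 66.9 × (9.0 − 1) = 66.9 × 8.0 = 535.2 mL.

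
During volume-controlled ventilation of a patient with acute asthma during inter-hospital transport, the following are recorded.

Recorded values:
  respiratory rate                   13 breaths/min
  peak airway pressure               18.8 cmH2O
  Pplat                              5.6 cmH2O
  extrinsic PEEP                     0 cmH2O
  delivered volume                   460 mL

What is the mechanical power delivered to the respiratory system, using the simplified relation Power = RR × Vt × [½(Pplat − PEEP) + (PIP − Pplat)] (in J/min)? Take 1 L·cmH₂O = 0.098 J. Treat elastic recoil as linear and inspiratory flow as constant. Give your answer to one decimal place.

9.4

Per-breath work = Vt × [½(Pplat−PEEP) + (PIP−Pplat)] = 0.460 × [0.5×5.6 + 13.2] = 0.460 × 16.0 = 7.36 L·cmH2O.
Power = 13 × 7.36 = 95.68 L·cmH2O/min.
× 0.098 J/(L·cmH2O) → 9.377 J/min.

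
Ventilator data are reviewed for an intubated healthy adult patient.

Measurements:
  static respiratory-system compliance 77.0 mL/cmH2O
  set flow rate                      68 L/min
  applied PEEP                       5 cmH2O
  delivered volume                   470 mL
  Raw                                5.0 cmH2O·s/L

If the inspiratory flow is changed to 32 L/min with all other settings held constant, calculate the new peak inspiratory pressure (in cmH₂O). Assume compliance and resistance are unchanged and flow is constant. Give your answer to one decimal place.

Flow: 68 L/min ÷ 60 = 1.1333 L/s.
New flow: 32 L/min ÷ 60 = 0.5333 L/s.
PIP = Vt/C + R·V̇ + PEEP (constant-flow equation of motion).
Only the resistive term changes: ΔPIP = R × ΔV̇ = 5.0 × (0.5333 − 1.1333) = 5.0 × -0.6 = -3.0 cmH2O.
Original PIP = 470/77.0 + 5.0×1.1333 + 5 = 16.77 cmH2O; new PIP = 16.77 + (-3.0) = 13.77 cmH2O.

13.8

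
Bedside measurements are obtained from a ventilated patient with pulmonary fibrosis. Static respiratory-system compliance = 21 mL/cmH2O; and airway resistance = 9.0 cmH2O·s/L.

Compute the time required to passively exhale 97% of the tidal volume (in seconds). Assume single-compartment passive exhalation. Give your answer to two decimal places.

τ = R × C = 9.0 × 21 mL/cmH2O = 9.0 × 0.021 L/cmH2O = 0.189 s.
Exhaled fraction f = 1 − e^(−t/τ) → t = −τ·ln(1 − f) = −0.189·ln(0.03) = 0.6627 s.

0.66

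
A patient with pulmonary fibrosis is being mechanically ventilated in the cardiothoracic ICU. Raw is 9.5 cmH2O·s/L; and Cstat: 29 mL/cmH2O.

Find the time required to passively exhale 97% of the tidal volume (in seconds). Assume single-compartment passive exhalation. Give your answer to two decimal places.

τ = R × C = 9.5 × 29 mL/cmH2O = 9.5 × 0.029 L/cmH2O = 0.2755 s.
Exhaled fraction f = 1 − e^(−t/τ) → t = −τ·ln(1 − f) = −0.2755·ln(0.03) = 0.9661 s.

0.97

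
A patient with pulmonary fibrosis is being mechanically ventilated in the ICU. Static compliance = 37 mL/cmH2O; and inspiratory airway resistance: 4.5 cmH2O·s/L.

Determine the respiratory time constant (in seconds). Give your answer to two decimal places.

0.17

τ = R × C = 4.5 × 37 mL/cmH2O = 4.5 × 0.037 L/cmH2O = 0.1665 s.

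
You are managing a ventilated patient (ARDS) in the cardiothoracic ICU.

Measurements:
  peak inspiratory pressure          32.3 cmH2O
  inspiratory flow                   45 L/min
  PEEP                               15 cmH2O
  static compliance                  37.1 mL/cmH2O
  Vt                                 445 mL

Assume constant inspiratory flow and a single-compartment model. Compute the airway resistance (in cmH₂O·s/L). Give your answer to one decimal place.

Flow: 45 L/min ÷ 60 = 0.75 L/s.
Equation of motion (constant flow): PIP = Vt/C + R·V̇ + PEEP.
R·V̇ = PIP − Vt/C − PEEP = 32.3 − 445/37.1 − 15 = 32.3 − 11.995 − 15 = 5.305 cmH2O.
R = 5.305 / 0.75 = 7.073 cmH2O·s/L.

7.1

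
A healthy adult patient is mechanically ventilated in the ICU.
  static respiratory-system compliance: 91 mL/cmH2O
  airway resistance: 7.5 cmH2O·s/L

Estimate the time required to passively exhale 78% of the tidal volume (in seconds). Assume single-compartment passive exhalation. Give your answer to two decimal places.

τ = R × C = 7.5 × 91 mL/cmH2O = 7.5 × 0.091 L/cmH2O = 0.6825 s.
Exhaled fraction f = 1 − e^(−t/τ) → t = −τ·ln(1 − f) = −0.6825·ln(0.22) = 1.033 s.

1.03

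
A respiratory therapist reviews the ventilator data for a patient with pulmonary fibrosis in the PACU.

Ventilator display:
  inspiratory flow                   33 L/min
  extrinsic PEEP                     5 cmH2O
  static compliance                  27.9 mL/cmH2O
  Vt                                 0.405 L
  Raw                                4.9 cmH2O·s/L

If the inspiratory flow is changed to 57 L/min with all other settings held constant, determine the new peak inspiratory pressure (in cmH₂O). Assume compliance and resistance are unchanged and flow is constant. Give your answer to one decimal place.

24.2

Flow: 33 L/min ÷ 60 = 0.55 L/s.
New flow: 57 L/min ÷ 60 = 0.95 L/s.
PIP = Vt/C + R·V̇ + PEEP (constant-flow equation of motion).
Only the resistive term changes: ΔPIP = R × ΔV̇ = 4.9 × (0.95 − 0.55) = 4.9 × 0.4 = 1.96 cmH2O.
Original PIP = 405/27.9 + 4.9×0.55 + 5 = 22.211 cmH2O; new PIP = 22.211 + (1.96) = 24.171 cmH2O.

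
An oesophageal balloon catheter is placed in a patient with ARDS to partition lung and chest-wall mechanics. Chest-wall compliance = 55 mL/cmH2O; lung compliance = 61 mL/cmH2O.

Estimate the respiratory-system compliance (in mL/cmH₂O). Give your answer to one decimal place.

28.9

Lung and chest wall are elastances in series: 1/Crs = 1/CL + 1/Ccw.
1/Crs = 1/61 + 1/55 = 0.03458.
Crs = 28.918 mL/cmH2O.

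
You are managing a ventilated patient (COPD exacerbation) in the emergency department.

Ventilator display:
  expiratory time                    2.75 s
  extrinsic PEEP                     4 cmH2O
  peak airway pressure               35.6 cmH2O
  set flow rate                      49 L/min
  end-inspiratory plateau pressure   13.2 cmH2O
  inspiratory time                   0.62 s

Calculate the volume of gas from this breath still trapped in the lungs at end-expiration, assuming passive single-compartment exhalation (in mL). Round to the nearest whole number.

82

Flow: 49 L/min ÷ 60 = 0.8167 L/s.
Vt = flow × Ti = 0.8167 L/s × 0.62 s × 1000 mL/L = 506.35 mL.
R = (PIP − Pplat)/V̇ = (35.6 − 13.2) / 0.8167 = 22.4/0.8167 = 27.427 cmH2O·s/L.
C = Vt/(Pplat − PEEP) = 506.35 / (13.2 − 4) = 506.35/9.2 = 55.038 mL/cmH2O.
τ = R × C = 27.427 × 0.05504 L/cmH2O = 1.51 s.
Fraction remaining = e^(−Te/τ) = e^(−2.75/1.51) = 0.1618.
Trapped volume = 506.35 × 0.1618 = 81.927 mL.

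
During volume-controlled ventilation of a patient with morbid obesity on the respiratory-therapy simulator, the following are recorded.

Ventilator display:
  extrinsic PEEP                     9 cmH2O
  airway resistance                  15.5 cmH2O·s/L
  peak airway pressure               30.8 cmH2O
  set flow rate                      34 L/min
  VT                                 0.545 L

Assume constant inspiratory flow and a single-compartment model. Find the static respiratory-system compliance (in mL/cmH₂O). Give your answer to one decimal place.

Flow: 34 L/min ÷ 60 = 0.5667 L/s.
Equation of motion (constant flow): PIP = Vt/C + R·V̇ + PEEP.
Vt/C = PIP − R·V̇ − PEEP = 30.8 − 15.5×0.5667 − 9 = 30.8 − 8.784 − 9 = 13.016 cmH2O.
C = Vt / 13.016 = 545 / 13.016 = 41.872 mL/cmH2O.

41.9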